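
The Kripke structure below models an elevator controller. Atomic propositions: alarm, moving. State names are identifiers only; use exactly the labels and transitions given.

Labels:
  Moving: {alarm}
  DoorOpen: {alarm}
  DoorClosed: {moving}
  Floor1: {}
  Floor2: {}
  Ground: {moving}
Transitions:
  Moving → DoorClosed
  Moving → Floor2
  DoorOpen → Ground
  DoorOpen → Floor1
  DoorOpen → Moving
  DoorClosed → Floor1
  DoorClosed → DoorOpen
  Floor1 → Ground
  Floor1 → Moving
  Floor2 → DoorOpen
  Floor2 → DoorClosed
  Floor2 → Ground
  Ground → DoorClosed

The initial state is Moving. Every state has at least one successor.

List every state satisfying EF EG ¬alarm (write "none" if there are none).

States satisfying EG ¬alarm: {DoorClosed, Floor1, Floor2, Ground}.
States satisfying EF EG ¬alarm: {Moving, DoorOpen, DoorClosed, Floor1, Floor2, Ground}.

{Moving, DoorOpen, DoorClosed, Floor1, Floor2, Ground}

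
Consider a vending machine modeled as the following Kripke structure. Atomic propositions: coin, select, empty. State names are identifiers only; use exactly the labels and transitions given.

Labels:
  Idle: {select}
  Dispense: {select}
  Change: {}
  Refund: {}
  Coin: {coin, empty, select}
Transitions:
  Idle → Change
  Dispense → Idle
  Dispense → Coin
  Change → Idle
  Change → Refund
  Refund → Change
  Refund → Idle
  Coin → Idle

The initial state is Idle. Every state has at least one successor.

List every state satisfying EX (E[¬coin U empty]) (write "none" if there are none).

{Dispense}

States satisfying E[¬coin U empty]: {Dispense, Coin}.
States satisfying EX (E[¬coin U empty]): {Dispense}.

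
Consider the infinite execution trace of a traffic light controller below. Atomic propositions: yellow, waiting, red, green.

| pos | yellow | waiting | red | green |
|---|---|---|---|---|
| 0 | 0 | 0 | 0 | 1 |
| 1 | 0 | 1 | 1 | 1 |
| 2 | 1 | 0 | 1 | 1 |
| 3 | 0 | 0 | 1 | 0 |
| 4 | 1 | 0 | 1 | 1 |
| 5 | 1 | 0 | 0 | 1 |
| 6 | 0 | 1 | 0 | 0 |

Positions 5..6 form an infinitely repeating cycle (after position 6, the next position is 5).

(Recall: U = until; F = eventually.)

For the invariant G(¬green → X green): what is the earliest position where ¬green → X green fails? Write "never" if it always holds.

¬green → X green holds at every position 0..6, and those are all the positions the trace ever visits, so the invariant G(¬green → X green) is never violated.

never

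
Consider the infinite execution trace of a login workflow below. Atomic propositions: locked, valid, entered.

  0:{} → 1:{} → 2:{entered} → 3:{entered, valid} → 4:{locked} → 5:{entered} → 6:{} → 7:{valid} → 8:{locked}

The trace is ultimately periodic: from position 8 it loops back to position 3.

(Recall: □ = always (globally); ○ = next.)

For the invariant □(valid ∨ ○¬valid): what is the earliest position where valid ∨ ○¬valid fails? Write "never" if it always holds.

2

Check valid ∨ ○¬valid at each position in order: 0 ✓, 1 ✓.
At position 2 the labels are {entered} and the next position 3 has {entered, valid}, so valid ∨ ○¬valid is false there. This is the first violation.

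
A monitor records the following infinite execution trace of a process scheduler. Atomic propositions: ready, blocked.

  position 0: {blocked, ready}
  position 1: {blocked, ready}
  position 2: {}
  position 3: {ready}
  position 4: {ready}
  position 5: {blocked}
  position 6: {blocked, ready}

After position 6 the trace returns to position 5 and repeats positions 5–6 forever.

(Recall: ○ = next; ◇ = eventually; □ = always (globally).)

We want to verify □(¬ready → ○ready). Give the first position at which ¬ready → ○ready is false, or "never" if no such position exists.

never

¬ready → ○ready holds at every position 0..6, and those are all the positions the trace ever visits, so the invariant □(¬ready → ○ready) is never violated.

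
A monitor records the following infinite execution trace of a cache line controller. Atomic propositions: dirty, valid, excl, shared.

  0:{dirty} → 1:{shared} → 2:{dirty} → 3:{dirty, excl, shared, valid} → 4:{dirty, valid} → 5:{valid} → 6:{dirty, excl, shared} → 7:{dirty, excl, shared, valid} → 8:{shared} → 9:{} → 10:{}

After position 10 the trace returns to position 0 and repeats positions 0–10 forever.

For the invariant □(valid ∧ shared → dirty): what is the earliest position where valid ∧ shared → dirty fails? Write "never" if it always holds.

never

valid ∧ shared → dirty holds at every position 0..10, and those are all the positions the trace ever visits, so the invariant □(valid ∧ shared → dirty) is never violated.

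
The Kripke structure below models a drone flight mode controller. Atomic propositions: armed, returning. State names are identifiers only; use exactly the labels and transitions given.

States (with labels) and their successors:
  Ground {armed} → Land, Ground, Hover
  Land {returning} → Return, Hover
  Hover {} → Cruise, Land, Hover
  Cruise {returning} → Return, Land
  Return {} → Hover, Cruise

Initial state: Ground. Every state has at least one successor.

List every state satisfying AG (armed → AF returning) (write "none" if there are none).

{Land, Hover, Cruise, Return}

States satisfying armed → AF returning: {Land, Hover, Cruise, Return}.
States satisfying AG (armed → AF returning): {Land, Hover, Cruise, Return}.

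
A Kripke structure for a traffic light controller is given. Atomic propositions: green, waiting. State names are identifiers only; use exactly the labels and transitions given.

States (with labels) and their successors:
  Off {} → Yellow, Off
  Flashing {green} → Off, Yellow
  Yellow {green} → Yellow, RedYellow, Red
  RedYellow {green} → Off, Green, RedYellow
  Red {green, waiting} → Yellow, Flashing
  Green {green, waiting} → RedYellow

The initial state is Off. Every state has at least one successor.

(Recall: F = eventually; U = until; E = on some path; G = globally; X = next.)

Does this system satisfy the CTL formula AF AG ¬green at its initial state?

Does not hold

States satisfying AG ¬green: ∅.
States satisfying AF AG ¬green: ∅.
There is a path from Off along which AG ¬green never holds.
Off ∉ Sat(AF AG ¬green).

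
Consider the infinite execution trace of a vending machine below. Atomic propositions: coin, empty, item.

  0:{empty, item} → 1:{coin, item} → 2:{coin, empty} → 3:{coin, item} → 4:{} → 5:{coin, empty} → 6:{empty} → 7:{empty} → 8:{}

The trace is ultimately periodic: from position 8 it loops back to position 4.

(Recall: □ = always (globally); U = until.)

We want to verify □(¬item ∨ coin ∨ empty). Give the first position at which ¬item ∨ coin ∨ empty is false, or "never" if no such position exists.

¬item ∨ coin ∨ empty holds at every position 0..8, and those are all the positions the trace ever visits, so the invariant □(¬item ∨ coin ∨ empty) is never violated.

never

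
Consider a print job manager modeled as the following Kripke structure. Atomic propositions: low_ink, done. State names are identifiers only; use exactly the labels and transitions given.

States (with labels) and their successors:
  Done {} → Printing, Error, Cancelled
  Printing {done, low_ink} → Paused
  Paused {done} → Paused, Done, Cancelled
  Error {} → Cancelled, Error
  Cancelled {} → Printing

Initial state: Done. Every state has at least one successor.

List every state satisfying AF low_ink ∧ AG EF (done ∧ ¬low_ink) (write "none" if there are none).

States satisfying low_ink: {Printing}.
States satisfying AF low_ink: {Printing, Cancelled}.
States satisfying EF (done ∧ ¬low_ink): {Done, Printing, Paused, Error, Cancelled}.
States satisfying AG EF (done ∧ ¬low_ink): {Done, Printing, Paused, Error, Cancelled}.
States satisfying AF low_ink ∧ AG EF (done ∧ ¬low_ink): {Printing, Cancelled}.

{Printing, Cancelled}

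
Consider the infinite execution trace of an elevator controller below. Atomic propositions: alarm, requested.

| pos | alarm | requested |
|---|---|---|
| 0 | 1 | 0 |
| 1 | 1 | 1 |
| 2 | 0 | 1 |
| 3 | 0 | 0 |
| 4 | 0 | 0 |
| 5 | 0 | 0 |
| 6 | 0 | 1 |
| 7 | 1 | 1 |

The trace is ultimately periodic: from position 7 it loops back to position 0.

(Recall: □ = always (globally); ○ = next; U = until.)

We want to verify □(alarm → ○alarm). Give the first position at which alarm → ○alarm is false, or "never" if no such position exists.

1

Check alarm → ○alarm at each position in order: 0 ✓.
At position 1 the labels are {alarm, requested} and the next position 2 has {requested}, so alarm → ○alarm is false there. This is the first violation.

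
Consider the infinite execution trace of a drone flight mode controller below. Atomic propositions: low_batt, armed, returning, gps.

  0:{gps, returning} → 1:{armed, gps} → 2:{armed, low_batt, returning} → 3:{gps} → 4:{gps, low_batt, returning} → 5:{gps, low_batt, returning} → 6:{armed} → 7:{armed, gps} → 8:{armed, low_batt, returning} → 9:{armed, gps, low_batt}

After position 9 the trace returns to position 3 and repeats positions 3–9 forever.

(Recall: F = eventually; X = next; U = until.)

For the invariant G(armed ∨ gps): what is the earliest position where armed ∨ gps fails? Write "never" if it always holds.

armed ∨ gps holds at every position 0..9, and those are all the positions the trace ever visits, so the invariant G(armed ∨ gps) is never violated.

never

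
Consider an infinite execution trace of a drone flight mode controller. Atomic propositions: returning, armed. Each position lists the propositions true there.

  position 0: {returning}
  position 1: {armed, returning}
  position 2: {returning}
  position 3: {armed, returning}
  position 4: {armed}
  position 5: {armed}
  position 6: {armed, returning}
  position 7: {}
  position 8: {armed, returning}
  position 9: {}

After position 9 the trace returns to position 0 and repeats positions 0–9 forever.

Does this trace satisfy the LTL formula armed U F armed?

Walking from position 0: F armed first holds at position 0, and armed holds at every earlier position along the way, so armed U F armed holds.

Satisfied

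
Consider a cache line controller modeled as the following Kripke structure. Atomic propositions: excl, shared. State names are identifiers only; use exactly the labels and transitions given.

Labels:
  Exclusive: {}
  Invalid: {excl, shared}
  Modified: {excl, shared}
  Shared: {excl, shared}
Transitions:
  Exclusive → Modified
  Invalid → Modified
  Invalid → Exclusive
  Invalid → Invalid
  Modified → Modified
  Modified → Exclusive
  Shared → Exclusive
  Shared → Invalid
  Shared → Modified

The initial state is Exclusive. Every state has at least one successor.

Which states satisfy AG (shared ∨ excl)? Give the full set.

States satisfying shared ∨ excl: {Invalid, Modified, Shared}.
States satisfying AG (shared ∨ excl): ∅.

none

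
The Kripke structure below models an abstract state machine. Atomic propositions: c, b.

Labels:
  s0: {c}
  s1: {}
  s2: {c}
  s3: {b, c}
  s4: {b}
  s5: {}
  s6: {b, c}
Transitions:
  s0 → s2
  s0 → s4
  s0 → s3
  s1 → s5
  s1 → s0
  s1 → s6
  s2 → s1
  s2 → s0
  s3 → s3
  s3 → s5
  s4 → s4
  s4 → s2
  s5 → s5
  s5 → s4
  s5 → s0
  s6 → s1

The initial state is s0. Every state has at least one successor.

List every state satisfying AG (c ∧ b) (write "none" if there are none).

none

States satisfying c ∧ b: {s3, s6}.
States satisfying AG (c ∧ b): ∅.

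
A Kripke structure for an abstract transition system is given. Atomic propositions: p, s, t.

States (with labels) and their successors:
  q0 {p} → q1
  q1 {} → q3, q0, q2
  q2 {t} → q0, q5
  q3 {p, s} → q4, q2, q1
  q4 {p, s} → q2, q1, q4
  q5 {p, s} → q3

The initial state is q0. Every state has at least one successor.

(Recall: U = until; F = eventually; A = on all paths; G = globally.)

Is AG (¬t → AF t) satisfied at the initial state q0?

Violated

States satisfying ¬t → AF t: {q2}.
States satisfying AG (¬t → AF t): ∅.
q0 is reachable from q0 and violates ¬t → AF t, so AG fails at q0.
q0 ∉ Sat(AG (¬t → AF t)).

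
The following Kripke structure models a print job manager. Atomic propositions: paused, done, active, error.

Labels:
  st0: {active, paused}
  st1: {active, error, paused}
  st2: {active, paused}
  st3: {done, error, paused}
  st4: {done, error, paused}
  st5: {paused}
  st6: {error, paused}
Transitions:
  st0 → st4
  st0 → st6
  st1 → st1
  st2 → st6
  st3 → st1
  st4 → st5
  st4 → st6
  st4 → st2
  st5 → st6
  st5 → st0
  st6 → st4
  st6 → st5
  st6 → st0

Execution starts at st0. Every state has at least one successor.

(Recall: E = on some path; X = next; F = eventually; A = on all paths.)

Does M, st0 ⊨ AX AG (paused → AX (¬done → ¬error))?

No

States satisfying AG (paused → AX (¬done → ¬error)): ∅.
States satisfying AX AG (paused → AX (¬done → ¬error)): ∅.
st0 ∉ Sat(AX AG (paused → AX (¬done → ¬error))).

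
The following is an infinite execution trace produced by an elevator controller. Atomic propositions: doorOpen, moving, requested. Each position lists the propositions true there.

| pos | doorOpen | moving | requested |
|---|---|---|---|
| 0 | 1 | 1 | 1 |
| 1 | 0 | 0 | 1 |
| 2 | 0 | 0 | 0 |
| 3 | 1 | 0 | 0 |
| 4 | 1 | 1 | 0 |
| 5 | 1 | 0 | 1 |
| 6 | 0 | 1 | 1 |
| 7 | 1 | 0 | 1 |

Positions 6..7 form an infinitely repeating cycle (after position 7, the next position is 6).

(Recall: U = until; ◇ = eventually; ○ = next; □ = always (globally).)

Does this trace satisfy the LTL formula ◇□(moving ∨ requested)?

Holds

□(moving ∨ requested) holds at position 4, which is reachable from 0, so ◇□(moving ∨ requested) holds.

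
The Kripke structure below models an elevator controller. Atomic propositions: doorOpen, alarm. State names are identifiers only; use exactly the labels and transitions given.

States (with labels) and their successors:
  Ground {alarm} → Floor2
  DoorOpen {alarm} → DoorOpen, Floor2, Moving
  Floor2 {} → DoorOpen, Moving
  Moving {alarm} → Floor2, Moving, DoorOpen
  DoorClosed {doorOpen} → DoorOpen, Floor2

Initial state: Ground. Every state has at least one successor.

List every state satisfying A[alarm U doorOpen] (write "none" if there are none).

States satisfying alarm: {Ground, DoorOpen, Moving}.
States satisfying doorOpen: {DoorClosed}.
States satisfying A[alarm U doorOpen]: {DoorClosed}.

{DoorClosed}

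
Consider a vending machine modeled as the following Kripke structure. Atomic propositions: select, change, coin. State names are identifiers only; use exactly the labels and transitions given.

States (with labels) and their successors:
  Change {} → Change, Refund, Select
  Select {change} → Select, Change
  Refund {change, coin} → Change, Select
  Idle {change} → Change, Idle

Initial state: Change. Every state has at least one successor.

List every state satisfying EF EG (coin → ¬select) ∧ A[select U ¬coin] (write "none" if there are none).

{Change, Select, Idle}

States satisfying EG (coin → ¬select): {Change, Select, Refund, Idle}.
States satisfying EF EG (coin → ¬select): {Change, Select, Refund, Idle}.
States satisfying select: ∅.
States satisfying ¬coin: {Change, Select, Idle}.
States satisfying A[select U ¬coin]: {Change, Select, Idle}.
States satisfying EF EG (coin → ¬select) ∧ A[select U ¬coin]: {Change, Select, Idle}.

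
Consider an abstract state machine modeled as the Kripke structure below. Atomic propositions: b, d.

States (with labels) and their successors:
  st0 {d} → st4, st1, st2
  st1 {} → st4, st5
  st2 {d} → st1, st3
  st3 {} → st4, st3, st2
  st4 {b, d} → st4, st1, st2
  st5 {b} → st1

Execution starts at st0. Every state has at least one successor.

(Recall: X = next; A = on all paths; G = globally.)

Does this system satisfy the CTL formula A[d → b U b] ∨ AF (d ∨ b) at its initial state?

Yes

States satisfying d → b: {st1, st3, st4, st5}.
States satisfying b: {st4, st5}.
States satisfying A[d → b U b]: {st1, st4, st5}.
States satisfying d ∨ b: {st0, st2, st4, st5}.
States satisfying AF (d ∨ b): {st0, st1, st2, st4, st5}.
States satisfying A[d → b U b] ∨ AF (d ∨ b): {st0, st1, st2, st4, st5}.
st0 ∈ Sat(A[d → b U b] ∨ AF (d ∨ b)).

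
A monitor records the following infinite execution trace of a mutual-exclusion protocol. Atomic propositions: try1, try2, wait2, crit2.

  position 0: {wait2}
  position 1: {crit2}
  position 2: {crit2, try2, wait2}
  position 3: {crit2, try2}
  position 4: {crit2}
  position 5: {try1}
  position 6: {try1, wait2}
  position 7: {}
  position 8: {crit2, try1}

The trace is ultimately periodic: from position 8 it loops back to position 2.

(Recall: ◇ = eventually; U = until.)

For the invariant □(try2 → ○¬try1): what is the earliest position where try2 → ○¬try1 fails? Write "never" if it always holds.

try2 → ○¬try1 holds at every position 0..8, and those are all the positions the trace ever visits, so the invariant □(try2 → ○¬try1) is never violated.

never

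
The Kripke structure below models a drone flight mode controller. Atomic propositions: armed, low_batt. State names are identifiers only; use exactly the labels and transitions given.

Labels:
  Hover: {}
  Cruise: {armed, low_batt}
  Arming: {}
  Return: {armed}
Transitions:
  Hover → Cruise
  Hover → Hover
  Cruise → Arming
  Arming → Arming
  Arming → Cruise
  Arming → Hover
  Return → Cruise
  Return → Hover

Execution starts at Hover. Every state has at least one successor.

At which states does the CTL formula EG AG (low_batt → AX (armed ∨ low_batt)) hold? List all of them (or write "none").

States satisfying AG (low_batt → AX (armed ∨ low_batt)): ∅.
States satisfying EG AG (low_batt → AX (armed ∨ low_batt)): ∅.

none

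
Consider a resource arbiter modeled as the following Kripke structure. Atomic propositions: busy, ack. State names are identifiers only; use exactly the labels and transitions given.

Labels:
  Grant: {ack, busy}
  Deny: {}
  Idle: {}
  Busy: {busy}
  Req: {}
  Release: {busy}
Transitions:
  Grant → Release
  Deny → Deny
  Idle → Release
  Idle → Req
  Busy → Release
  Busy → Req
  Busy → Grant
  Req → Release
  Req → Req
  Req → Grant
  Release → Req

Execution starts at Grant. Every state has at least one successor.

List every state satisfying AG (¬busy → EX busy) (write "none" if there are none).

{Grant, Idle, Busy, Req, Release}

States satisfying ¬busy → EX busy: {Grant, Idle, Busy, Req, Release}.
States satisfying AG (¬busy → EX busy): {Grant, Idle, Busy, Req, Release}.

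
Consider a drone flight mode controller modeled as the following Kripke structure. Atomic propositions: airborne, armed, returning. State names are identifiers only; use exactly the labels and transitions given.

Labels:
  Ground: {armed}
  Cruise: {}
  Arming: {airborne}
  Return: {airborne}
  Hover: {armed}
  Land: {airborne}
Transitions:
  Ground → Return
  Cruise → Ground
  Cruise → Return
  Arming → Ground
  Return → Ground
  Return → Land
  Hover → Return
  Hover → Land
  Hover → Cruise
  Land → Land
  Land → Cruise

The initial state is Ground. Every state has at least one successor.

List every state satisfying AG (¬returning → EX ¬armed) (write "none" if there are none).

{Ground, Cruise, Return, Hover, Land}

States satisfying ¬returning → EX ¬armed: {Ground, Cruise, Return, Hover, Land}.
States satisfying AG (¬returning → EX ¬armed): {Ground, Cruise, Return, Hover, Land}.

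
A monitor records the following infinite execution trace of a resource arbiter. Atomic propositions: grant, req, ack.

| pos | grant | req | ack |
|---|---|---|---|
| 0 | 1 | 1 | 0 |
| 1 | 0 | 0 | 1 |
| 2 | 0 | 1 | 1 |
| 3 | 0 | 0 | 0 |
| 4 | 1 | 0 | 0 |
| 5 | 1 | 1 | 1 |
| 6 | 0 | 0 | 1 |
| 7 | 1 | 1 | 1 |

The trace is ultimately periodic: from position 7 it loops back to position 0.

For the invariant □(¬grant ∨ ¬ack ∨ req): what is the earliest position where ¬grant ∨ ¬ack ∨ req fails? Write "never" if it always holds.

¬grant ∨ ¬ack ∨ req holds at every position 0..7, and those are all the positions the trace ever visits, so the invariant □(¬grant ∨ ¬ack ∨ req) is never violated.

never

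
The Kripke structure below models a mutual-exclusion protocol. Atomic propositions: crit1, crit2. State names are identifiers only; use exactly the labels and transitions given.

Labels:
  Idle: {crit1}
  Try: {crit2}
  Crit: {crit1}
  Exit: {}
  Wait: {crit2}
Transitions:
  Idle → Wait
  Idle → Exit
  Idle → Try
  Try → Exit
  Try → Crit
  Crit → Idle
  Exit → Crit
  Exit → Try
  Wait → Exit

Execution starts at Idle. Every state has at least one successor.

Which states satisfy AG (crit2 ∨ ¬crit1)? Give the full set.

States satisfying crit2 ∨ ¬crit1: {Try, Exit, Wait}.
States satisfying AG (crit2 ∨ ¬crit1): ∅.

none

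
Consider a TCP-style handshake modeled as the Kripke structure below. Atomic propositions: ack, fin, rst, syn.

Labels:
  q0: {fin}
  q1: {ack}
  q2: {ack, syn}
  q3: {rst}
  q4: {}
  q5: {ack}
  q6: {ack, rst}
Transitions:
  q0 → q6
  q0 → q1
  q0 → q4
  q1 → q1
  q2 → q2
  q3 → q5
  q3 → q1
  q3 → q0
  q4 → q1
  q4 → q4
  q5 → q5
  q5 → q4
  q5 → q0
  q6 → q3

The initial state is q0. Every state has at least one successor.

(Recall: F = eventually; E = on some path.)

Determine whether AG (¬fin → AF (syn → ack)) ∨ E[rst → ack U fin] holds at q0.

States satisfying ¬fin → AF (syn → ack): {q0, q1, q2, q3, q4, q5, q6}.
States satisfying AG (¬fin → AF (syn → ack)): {q0, q1, q2, q3, q4, q5, q6}.
States satisfying rst → ack: {q0, q1, q2, q4, q5, q6}.
States satisfying fin: {q0}.
States satisfying E[rst → ack U fin]: {q0, q5}.
States satisfying AG (¬fin → AF (syn → ack)) ∨ E[rst → ack U fin]: {q0, q1, q2, q3, q4, q5, q6}.
q0 ∈ Sat(AG (¬fin → AF (syn → ack)) ∨ E[rst → ack U fin]).

Yes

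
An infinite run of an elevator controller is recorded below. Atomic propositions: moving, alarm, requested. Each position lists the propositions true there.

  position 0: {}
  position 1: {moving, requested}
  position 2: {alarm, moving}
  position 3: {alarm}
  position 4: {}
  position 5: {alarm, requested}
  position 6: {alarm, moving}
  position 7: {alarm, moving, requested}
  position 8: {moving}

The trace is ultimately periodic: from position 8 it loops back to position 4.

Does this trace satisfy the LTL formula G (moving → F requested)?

moving → F requested holds at every position 0..8, and those are all positions ever visited, so G (moving → F requested) holds.
Positions where moving holds: 1, 2, 6, 7, 8.
Check F requested at each: 1→ok, 2→ok, 6→ok, 7→ok, 8→ok.

Holds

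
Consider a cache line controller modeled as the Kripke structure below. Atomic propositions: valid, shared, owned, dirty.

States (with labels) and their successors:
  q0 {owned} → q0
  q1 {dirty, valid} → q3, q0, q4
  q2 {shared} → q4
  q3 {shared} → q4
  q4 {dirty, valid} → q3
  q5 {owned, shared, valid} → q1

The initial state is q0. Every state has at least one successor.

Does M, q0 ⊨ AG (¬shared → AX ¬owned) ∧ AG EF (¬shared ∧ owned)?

States satisfying ¬shared → AX ¬owned: {q2, q3, q4, q5}.
States satisfying AG (¬shared → AX ¬owned): {q2, q3, q4}.
States satisfying EF (¬shared ∧ owned): {q0, q1, q5}.
States satisfying AG EF (¬shared ∧ owned): {q0}.
States satisfying AG (¬shared → AX ¬owned) ∧ AG EF (¬shared ∧ owned): ∅.
q0 ∉ Sat(AG (¬shared → AX ¬owned) ∧ AG EF (¬shared ∧ owned)).

Violated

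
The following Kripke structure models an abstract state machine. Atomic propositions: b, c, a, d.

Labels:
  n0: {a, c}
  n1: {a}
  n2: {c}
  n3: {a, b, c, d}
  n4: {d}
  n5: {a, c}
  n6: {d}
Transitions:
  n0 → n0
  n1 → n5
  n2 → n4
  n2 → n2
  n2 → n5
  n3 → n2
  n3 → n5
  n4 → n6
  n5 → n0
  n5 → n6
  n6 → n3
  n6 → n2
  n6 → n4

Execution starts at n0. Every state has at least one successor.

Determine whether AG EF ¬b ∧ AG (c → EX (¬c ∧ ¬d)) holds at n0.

Does not hold

States satisfying EF ¬b: {n0, n1, n2, n3, n4, n5, n6}.
States satisfying AG EF ¬b: {n0, n1, n2, n3, n4, n5, n6}.
States satisfying c → EX (¬c ∧ ¬d): {n1, n4, n6}.
States satisfying AG (c → EX (¬c ∧ ¬d)): ∅.
States satisfying AG EF ¬b ∧ AG (c → EX (¬c ∧ ¬d)): ∅.
n0 ∉ Sat(AG EF ¬b ∧ AG (c → EX (¬c ∧ ¬d))).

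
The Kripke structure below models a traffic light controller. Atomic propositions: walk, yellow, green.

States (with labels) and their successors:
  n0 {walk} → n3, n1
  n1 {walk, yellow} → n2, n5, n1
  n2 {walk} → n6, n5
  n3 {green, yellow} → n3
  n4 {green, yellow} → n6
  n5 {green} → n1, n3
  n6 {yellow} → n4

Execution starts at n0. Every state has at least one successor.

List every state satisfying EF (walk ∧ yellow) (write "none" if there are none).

States satisfying walk ∧ yellow: {n1}.
States satisfying EF (walk ∧ yellow): {n0, n1, n2, n5}.

{n0, n1, n2, n5}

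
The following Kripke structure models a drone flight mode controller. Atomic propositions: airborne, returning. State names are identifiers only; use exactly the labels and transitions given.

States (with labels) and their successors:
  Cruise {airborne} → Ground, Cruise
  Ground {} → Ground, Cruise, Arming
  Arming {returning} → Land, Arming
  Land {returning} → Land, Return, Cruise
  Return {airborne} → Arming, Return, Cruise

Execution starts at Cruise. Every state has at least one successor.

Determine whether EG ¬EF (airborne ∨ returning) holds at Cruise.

States satisfying ¬EF (airborne ∨ returning): ∅.
States satisfying EG ¬EF (airborne ∨ returning): ∅.
No suitable path/successor from Cruise witnesses the formula.
Cruise ∉ Sat(EG ¬EF (airborne ∨ returning)).

No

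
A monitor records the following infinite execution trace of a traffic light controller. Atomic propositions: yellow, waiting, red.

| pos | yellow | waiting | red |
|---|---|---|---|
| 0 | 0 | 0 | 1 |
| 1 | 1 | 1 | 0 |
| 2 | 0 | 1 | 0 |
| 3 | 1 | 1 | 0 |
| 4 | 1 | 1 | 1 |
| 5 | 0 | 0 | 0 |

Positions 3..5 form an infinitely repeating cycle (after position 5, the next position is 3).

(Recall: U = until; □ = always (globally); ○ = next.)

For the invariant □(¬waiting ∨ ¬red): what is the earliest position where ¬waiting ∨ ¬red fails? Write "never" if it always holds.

4

Check ¬waiting ∨ ¬red at each position in order: 0 ✓, 1 ✓, 2 ✓, 3 ✓.
At position 4 the labels are {red, waiting, yellow}, so ¬waiting ∨ ¬red is false there. This is the first violation.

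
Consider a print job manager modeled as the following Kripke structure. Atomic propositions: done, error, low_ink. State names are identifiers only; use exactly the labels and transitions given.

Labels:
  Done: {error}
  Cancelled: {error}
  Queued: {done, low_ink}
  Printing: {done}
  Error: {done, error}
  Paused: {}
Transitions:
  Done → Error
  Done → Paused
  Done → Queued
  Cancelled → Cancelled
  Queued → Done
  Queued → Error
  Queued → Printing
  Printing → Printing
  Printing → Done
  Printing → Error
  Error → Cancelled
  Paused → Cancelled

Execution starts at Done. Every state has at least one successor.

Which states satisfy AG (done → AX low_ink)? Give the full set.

States satisfying done → AX low_ink: {Done, Cancelled, Paused}.
States satisfying AG (done → AX low_ink): {Cancelled, Paused}.

{Cancelled, Paused}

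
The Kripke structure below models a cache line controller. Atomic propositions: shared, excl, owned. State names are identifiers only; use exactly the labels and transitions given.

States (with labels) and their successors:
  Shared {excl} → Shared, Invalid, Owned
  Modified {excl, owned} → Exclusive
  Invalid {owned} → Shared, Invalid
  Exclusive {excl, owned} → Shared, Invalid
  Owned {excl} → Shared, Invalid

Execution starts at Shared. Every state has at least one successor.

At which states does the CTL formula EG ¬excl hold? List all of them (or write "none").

States satisfying ¬excl: {Invalid}.
States satisfying EG ¬excl: {Invalid}.

{Invalid}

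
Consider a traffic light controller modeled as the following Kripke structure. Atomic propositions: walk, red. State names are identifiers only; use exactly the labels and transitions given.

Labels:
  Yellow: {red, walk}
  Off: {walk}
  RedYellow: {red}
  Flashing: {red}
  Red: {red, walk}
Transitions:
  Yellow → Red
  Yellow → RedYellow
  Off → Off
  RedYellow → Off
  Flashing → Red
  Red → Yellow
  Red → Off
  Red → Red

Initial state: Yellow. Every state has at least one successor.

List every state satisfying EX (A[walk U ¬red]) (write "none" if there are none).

States satisfying A[walk U ¬red]: {Off}.
States satisfying EX (A[walk U ¬red]): {Off, RedYellow, Red}.

{Off, RedYellow, Red}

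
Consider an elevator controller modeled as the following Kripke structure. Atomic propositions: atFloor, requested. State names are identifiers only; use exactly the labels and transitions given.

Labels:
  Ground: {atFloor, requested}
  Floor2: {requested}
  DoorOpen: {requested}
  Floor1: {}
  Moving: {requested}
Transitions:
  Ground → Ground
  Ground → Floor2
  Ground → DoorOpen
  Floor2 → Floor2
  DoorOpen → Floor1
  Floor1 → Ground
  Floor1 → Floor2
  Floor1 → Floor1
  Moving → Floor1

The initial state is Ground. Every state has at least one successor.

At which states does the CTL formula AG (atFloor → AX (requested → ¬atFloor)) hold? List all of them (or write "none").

States satisfying atFloor → AX (requested → ¬atFloor): {Floor2, DoorOpen, Floor1, Moving}.
States satisfying AG (atFloor → AX (requested → ¬atFloor)): {Floor2}.

{Floor2}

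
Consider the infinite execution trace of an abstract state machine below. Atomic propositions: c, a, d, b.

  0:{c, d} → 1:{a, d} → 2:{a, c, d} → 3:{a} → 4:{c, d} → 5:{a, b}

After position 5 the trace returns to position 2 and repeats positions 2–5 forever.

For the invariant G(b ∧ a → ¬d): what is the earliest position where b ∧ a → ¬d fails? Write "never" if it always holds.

never

b ∧ a → ¬d holds at every position 0..5, and those are all the positions the trace ever visits, so the invariant G(b ∧ a → ¬d) is never violated.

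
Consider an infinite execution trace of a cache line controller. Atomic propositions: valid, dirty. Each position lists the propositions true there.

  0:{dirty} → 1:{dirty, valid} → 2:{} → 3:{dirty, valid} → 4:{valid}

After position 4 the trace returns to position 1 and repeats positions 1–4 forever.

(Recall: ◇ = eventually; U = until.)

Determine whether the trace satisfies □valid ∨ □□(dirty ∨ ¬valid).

Violated

valid must hold at every position from 0 onward. It fails at position 0, so □valid is false.
□(dirty ∨ ¬valid) must hold at every position from 0 onward. It fails at position 0, so □□(dirty ∨ ¬valid) is false.
At position 0: □valid is false; □□(dirty ∨ ¬valid) is false; so □valid ∨ □□(dirty ∨ ¬valid) is false.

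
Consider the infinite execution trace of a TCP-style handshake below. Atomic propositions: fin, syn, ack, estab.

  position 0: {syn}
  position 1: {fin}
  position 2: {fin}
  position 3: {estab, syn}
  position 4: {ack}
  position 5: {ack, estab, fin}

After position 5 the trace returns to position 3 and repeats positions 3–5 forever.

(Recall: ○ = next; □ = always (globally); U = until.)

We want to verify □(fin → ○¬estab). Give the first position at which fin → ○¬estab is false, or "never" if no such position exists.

2

Check fin → ○¬estab at each position in order: 0 ✓, 1 ✓.
At position 2 the labels are {fin} and the next position 3 has {estab, syn}, so fin → ○¬estab is false there. This is the first violation.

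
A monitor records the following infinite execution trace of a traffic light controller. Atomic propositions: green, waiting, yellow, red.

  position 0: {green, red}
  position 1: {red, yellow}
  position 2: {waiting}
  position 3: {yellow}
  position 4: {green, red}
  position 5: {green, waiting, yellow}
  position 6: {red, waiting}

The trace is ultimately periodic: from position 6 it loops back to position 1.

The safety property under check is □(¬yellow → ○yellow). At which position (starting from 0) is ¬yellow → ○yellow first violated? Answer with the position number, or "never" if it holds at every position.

never

¬yellow → ○yellow holds at every position 0..6, and those are all the positions the trace ever visits, so the invariant □(¬yellow → ○yellow) is never violated.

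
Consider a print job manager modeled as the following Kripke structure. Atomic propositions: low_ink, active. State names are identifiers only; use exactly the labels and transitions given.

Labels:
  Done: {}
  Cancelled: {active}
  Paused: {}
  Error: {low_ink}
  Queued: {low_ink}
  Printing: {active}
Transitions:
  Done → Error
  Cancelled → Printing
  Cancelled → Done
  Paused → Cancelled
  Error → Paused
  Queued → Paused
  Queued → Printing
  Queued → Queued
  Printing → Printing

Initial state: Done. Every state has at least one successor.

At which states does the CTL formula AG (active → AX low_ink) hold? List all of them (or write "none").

none

States satisfying active → AX low_ink: {Done, Paused, Error, Queued}.
States satisfying AG (active → AX low_ink): ∅.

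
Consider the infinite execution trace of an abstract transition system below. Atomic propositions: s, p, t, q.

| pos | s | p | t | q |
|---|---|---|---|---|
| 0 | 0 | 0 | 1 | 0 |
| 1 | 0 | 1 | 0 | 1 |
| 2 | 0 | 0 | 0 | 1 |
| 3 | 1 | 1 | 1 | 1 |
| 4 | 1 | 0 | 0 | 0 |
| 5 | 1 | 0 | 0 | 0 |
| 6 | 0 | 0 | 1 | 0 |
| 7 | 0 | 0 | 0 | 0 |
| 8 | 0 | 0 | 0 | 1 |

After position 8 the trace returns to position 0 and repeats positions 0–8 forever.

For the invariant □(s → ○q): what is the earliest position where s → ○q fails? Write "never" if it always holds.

3

Check s → ○q at each position in order: 0 ✓, 1 ✓, 2 ✓.
At position 3 the labels are {p, q, s, t} and the next position 4 has {s}, so s → ○q is false there. This is the first violation.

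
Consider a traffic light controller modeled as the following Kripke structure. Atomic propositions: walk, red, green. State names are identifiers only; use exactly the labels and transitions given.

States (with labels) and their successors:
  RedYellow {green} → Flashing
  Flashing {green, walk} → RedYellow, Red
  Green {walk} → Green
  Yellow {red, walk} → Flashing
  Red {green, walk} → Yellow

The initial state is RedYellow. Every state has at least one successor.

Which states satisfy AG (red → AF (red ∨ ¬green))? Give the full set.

{RedYellow, Flashing, Green, Yellow, Red}

States satisfying red → AF (red ∨ ¬green): {RedYellow, Flashing, Green, Yellow, Red}.
States satisfying AG (red → AF (red ∨ ¬green)): {RedYellow, Flashing, Green, Yellow, Red}.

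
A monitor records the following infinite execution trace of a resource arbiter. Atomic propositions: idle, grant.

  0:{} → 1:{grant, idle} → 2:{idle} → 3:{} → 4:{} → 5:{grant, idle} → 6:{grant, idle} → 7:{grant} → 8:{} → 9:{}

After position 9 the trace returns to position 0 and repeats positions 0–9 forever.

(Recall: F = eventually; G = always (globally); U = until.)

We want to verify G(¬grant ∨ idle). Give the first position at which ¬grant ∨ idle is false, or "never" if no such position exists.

7

Check ¬grant ∨ idle at each position in order: 0 ✓, 1 ✓, 2 ✓, 3 ✓, 4 ✓, 5 ✓, 6 ✓.
At position 7 the labels are {grant}, so ¬grant ∨ idle is false there. This is the first violation.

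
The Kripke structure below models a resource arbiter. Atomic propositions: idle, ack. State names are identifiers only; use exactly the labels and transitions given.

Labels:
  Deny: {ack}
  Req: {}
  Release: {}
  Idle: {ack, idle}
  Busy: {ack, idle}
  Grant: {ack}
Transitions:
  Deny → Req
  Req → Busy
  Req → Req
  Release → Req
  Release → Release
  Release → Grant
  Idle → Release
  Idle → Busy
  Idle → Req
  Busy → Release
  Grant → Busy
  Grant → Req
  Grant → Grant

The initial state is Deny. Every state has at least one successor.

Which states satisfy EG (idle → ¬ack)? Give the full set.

{Deny, Req, Release, Grant}

States satisfying idle → ¬ack: {Deny, Req, Release, Grant}.
States satisfying EG (idle → ¬ack): {Deny, Req, Release, Grant}.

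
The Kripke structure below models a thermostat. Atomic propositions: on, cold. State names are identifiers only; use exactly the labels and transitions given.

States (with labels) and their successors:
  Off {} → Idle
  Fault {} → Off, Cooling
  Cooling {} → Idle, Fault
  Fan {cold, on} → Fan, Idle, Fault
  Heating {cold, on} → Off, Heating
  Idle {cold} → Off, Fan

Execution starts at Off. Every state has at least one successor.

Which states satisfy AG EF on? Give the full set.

States satisfying EF on: {Off, Fault, Cooling, Fan, Heating, Idle}.
States satisfying AG EF on: {Off, Fault, Cooling, Fan, Heating, Idle}.

{Off, Fault, Cooling, Fan, Heating, Idle}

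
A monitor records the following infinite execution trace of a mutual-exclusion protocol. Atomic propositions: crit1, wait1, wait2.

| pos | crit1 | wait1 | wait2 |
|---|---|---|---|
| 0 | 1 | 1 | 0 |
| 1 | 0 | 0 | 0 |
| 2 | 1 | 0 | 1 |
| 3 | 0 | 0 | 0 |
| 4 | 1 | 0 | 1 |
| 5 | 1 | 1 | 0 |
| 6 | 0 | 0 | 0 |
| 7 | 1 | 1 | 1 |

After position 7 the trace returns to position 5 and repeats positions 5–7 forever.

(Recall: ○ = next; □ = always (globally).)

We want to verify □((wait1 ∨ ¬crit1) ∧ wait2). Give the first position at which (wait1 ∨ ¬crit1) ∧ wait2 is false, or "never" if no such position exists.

At position 0 the labels are {crit1, wait1}, so (wait1 ∨ ¬crit1) ∧ wait2 is false there. This is the first violation.

0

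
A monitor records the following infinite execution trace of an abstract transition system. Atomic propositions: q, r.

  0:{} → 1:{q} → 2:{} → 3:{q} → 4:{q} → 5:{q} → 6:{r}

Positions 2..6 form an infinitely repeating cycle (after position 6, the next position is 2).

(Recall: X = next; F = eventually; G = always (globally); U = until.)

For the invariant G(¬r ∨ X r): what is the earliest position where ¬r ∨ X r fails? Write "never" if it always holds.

Check ¬r ∨ X r at each position in order: 0 ✓, 1 ✓, 2 ✓, 3 ✓, 4 ✓, 5 ✓.
At position 6 the labels are {r} and the next position 2 has {}, so ¬r ∨ X r is false there. This is the first violation.

6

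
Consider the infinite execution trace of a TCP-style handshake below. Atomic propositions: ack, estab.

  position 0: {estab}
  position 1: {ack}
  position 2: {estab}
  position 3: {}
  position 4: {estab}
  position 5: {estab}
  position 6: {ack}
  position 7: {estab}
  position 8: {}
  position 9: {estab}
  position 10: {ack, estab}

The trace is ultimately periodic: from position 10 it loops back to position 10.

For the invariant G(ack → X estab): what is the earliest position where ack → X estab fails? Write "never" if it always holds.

ack → X estab holds at every position 0..10, and those are all the positions the trace ever visits, so the invariant G(ack → X estab) is never violated.

never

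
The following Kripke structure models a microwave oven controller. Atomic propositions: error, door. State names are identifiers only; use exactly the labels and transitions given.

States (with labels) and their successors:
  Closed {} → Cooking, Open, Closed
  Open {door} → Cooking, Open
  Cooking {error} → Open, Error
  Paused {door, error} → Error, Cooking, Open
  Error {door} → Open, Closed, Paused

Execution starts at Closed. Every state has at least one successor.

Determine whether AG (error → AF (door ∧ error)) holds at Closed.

No

States satisfying error → AF (door ∧ error): {Closed, Open, Paused, Error}.
States satisfying AG (error → AF (door ∧ error)): ∅.
Cooking is reachable from Closed and violates error → AF (door ∧ error), so AG fails at Closed.
Closed ∉ Sat(AG (error → AF (door ∧ error))).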